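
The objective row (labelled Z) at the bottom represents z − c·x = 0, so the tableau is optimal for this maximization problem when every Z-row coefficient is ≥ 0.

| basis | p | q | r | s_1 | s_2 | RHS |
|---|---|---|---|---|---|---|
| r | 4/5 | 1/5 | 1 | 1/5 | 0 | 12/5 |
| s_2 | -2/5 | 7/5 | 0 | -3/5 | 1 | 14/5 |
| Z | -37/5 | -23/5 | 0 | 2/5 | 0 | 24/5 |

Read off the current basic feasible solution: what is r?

12/5

r is basic (row 1); its value is the RHS of that row, 12/5.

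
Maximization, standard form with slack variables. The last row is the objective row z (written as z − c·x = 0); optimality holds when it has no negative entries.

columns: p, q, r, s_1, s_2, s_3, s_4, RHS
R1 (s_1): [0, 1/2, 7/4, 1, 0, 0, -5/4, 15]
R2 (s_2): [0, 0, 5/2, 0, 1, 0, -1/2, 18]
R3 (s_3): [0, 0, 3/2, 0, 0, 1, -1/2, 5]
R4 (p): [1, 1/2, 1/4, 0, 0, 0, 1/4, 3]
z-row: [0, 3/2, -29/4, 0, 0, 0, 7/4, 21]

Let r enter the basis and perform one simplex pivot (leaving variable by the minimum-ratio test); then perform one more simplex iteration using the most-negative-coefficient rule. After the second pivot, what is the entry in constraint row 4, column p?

Ratio test on column r — row 1: 15/(7/4) = 60/7; row 2: 18/(5/2) = 36/5; row 3: 5/(3/2) = 10/3; row 4: 3/(1/4) = 12. Minimum is 10/3 at row 3 (s_3 leaves); pivot element 3/2.
Divide row 3 by 3/2; eliminate column r from the other rows.
Second iteration: most negative z-row entry is -2/3 in column s_4, so s_4 enters.
Ratio test on column s_4 — row 1: entry -2/3 ≤ 0; row 2: (29/3)/(1/3) = 29; row 3: entry -1/3 ≤ 0; row 4: (13/6)/(1/3) = 13/2. Minimum is 13/2 at row 4 (p leaves); pivot element 1/3.
Divide row 4 by 1/3; eliminate column s_4 from the other rows.
After both pivots, the entry at constraint row 4, column p is 3.

3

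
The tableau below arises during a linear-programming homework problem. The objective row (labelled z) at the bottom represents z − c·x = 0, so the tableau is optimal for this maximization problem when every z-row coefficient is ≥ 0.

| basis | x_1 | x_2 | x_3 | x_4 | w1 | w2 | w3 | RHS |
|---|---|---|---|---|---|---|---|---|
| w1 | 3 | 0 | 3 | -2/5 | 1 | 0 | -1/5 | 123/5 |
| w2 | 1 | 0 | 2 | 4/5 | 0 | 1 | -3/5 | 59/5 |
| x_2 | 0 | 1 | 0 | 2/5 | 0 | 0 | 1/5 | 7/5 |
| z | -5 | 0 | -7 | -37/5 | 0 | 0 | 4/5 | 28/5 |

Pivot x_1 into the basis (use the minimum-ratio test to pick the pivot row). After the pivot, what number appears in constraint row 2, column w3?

-8/15

Ratio test on column x_1 — row 1: (123/5)/3 = 41/5; row 2: (59/5)/1 = 59/5; row 3: entry 0 ≤ 0. Minimum is 41/5 at row 1 (w1 leaves); pivot element 3.
Divide row 1 by 3; eliminate column x_1 from the other rows.
Row 2 update in column w3: -3/5 − 1·(-1/15) = -8/15.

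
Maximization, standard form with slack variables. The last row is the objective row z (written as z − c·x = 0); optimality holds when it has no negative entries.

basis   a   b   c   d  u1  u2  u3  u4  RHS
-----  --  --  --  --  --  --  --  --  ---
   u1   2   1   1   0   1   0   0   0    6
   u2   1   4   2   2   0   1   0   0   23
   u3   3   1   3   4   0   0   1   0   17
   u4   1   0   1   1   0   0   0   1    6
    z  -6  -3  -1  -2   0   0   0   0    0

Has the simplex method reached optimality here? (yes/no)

The z-row has a negative entry -6 in column a, so it is not optimal.

no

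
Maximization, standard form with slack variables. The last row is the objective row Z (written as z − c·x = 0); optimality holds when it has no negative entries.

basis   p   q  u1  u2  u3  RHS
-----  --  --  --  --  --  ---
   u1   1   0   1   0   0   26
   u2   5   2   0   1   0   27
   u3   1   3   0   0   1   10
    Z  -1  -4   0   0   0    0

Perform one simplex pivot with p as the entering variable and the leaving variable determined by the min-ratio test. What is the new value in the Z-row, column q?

Ratio test on column p — row 1: 26/1 = 26; row 2: 27/5 = 27/5; row 3: 10/1 = 10. Minimum is 27/5 at row 2 (u2 leaves); pivot element 5.
Divide row 2 by 5; eliminate column p from the other rows.
Z-row update in column q: -4 − (-1)·(2/5) = -18/5.

-18/5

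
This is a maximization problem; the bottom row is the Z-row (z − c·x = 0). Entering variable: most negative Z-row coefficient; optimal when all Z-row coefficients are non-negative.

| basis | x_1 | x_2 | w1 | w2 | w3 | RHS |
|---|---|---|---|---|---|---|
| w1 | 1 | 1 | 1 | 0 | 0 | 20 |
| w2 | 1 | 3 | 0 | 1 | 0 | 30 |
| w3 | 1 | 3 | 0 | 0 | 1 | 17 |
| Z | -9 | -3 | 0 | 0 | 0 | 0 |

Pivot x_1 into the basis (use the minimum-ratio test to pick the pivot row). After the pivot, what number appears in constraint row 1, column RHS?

Ratio test on column x_1 — row 1: 20/1 = 20; row 2: 30/1 = 30; row 3: 17/1 = 17. Minimum is 17 at row 3 (w3 leaves); pivot element 1.
Divide row 3 by 1; eliminate column x_1 from the other rows.
Row 1 update in column RHS: 20 − 1·17 = 3.

3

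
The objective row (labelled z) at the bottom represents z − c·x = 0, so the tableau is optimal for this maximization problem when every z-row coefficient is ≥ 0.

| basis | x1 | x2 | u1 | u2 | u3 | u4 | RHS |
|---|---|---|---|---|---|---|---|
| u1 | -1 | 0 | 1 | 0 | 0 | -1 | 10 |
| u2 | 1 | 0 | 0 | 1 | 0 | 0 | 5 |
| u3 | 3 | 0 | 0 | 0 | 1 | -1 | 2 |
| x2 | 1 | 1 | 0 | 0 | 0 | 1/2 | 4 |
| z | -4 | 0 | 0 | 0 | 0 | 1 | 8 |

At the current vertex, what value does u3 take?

2

u3 is basic (row 3); its value is the RHS of that row, 2.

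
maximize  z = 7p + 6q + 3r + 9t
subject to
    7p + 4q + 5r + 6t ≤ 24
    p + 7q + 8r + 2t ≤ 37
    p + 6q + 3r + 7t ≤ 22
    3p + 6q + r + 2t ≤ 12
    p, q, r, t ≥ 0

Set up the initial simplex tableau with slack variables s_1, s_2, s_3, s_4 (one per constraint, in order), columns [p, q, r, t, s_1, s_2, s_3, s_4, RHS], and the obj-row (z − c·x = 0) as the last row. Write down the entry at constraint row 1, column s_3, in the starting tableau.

0

Slack s_3 belongs to constraint 3; its column is the unit vector e_3, so the entry in row 1 is 0.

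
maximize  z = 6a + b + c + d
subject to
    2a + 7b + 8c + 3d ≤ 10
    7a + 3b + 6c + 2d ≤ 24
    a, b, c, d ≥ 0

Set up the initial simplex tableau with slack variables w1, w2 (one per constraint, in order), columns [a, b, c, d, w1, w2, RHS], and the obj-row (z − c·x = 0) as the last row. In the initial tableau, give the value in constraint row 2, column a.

7

Constraint 2 has coefficient 7 on a.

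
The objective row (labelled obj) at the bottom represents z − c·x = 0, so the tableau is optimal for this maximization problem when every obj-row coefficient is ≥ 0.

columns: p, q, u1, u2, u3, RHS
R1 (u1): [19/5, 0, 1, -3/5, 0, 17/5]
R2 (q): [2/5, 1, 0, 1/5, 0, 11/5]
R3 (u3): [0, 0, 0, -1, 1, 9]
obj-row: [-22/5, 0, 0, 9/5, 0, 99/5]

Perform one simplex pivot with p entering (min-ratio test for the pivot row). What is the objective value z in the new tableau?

451/19

Ratio test on column p — row 1: (17/5)/(19/5) = 17/19; row 2: (11/5)/(2/5) = 11/2; row 3: entry 0 ≤ 0. Minimum is 17/19 at row 1 (u1 leaves); pivot element 19/5.
Pivot on row 1; the obj-row RHS becomes 99/5 − (-22/5)·(17/19) = 451/19.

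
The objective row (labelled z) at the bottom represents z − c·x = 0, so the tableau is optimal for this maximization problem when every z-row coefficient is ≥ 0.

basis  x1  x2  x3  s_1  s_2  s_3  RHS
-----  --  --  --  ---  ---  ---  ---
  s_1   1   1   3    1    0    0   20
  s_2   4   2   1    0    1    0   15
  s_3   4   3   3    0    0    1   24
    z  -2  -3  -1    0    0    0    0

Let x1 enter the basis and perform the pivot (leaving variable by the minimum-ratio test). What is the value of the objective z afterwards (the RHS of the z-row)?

15/2

Ratio test on column x1 — row 1: 20/1 = 20; row 2: 15/4 = 15/4; row 3: 24/4 = 6. Minimum is 15/4 at row 2 (s_2 leaves); pivot element 4.
Pivot on row 2; the z-row RHS becomes 0 − (-2)·(15/4) = 15/2.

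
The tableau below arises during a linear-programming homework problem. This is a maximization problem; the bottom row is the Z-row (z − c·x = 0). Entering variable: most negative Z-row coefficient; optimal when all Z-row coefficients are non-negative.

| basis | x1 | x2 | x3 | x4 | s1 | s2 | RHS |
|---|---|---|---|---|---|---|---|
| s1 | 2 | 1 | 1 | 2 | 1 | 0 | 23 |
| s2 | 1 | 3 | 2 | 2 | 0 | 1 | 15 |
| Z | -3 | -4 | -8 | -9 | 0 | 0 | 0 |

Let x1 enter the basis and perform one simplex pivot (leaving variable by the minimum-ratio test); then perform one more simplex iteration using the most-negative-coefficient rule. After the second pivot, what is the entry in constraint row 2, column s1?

Ratio test on column x1 — row 1: 23/2 = 23/2; row 2: 15/1 = 15. Minimum is 23/2 at row 1 (s1 leaves); pivot element 2.
Divide row 1 by 2; eliminate column x1 from the other rows.
Second iteration: most negative Z-row entry is -13/2 in column x3, so x3 enters.
Ratio test on column x3 — row 1: (23/2)/(1/2) = 23; row 2: (7/2)/(3/2) = 7/3. Minimum is 7/3 at row 2 (s2 leaves); pivot element 3/2.
Divide row 2 by 3/2; eliminate column x3 from the other rows.
After both pivots, the entry at constraint row 2, column s1 is -1/3.

-1/3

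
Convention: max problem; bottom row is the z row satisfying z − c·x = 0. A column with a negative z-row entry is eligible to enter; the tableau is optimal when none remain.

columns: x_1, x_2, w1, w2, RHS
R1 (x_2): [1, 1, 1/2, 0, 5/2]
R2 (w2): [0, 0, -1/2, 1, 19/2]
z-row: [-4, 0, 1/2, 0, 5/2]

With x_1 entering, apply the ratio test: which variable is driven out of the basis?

Column x_1 entries and ratios — x_2: (5/2)/1 = 5/2; w2: 0 ≤ 0, skip.
Smallest ratio is 5/2 in the row of x_2, so x_2 leaves.

x_2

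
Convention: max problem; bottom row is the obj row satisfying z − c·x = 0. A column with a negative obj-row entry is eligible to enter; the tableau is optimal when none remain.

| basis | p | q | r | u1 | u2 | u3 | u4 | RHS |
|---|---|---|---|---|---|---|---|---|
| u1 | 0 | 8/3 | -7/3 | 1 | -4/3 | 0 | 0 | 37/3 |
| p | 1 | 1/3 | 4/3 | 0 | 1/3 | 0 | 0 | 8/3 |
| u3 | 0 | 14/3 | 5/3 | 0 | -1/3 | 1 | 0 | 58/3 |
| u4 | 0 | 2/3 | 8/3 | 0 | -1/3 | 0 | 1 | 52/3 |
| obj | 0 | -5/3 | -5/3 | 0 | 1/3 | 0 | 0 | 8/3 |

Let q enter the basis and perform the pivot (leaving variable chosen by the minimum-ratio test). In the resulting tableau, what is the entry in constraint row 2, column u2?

5/14

Ratio test on column q — row 1: (37/3)/(8/3) = 37/8; row 2: (8/3)/(1/3) = 8; row 3: (58/3)/(14/3) = 29/7; row 4: (52/3)/(2/3) = 26. Minimum is 29/7 at row 3 (u3 leaves); pivot element 14/3.
Divide row 3 by 14/3; eliminate column q from the other rows.
Row 2 update in column u2: 1/3 − (1/3)·(-1/14) = 5/14.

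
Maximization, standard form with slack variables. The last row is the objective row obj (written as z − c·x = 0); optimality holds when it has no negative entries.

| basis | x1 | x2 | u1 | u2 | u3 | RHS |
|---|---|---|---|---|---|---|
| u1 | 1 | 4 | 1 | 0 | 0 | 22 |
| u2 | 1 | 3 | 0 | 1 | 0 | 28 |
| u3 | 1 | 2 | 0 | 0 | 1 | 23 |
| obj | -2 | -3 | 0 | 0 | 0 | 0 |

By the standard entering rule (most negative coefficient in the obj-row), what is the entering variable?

Negative obj-row entries: x1: -2, x2: -3.
The most negative is -3 in column x2, so x2 enters.

x2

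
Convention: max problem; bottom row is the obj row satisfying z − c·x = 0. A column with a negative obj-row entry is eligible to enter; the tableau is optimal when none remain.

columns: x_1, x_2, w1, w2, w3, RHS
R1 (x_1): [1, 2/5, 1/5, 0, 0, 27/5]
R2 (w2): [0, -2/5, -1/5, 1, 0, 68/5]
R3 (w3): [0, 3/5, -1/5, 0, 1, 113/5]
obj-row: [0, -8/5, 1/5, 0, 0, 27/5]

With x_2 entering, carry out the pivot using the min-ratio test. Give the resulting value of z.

27

Ratio test on column x_2 — row 1: (27/5)/(2/5) = 27/2; row 2: entry -2/5 ≤ 0; row 3: (113/5)/(3/5) = 113/3. Minimum is 27/2 at row 1 (x_1 leaves); pivot element 2/5.
Pivot on row 1; the obj-row RHS becomes 27/5 − (-8/5)·(27/2) = 27.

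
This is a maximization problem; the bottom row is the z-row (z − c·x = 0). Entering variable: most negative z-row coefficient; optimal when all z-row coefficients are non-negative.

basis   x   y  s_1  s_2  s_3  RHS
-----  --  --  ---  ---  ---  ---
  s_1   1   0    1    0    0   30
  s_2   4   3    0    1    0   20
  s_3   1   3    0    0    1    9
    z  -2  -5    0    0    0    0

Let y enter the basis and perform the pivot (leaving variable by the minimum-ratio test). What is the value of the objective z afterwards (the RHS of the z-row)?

15

Ratio test on column y — row 1: entry 0 ≤ 0; row 2: 20/3 = 20/3; row 3: 9/3 = 3. Minimum is 3 at row 3 (s_3 leaves); pivot element 3.
Pivot on row 3; the z-row RHS becomes 0 − (-5)·3 = 15.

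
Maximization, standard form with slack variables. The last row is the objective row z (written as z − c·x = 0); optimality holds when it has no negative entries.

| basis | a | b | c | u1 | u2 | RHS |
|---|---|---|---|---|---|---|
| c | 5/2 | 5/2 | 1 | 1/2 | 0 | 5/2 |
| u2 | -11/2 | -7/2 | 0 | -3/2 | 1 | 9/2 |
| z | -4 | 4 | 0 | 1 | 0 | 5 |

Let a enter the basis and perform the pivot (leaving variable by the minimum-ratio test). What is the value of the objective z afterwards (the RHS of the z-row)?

Ratio test on column a — row 1: (5/2)/(5/2) = 1; row 2: entry -11/2 ≤ 0. Minimum is 1 at row 1 (c leaves); pivot element 5/2.
Pivot on row 1; the z-row RHS becomes 5 − (-4)·1 = 9.

9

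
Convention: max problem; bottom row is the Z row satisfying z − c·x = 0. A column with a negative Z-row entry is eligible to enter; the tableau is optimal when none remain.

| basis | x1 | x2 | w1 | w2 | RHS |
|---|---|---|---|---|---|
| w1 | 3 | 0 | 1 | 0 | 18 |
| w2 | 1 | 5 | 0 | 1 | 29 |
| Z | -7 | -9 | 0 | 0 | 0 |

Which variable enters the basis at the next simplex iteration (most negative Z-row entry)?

Negative Z-row entries: x1: -7, x2: -9.
The most negative is -9 in column x2, so x2 enters.

x2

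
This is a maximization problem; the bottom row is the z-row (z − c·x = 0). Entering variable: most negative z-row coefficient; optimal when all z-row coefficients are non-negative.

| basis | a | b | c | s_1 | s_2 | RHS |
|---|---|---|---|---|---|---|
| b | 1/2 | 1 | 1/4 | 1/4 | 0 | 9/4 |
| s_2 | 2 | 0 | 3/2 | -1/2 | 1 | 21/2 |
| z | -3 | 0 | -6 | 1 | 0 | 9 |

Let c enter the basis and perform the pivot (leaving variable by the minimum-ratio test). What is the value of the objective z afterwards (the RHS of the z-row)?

51

Ratio test on column c — row 1: (9/4)/(1/4) = 9; row 2: (21/2)/(3/2) = 7. Minimum is 7 at row 2 (s_2 leaves); pivot element 3/2.
Pivot on row 2; the z-row RHS becomes 9 − (-6)·7 = 51.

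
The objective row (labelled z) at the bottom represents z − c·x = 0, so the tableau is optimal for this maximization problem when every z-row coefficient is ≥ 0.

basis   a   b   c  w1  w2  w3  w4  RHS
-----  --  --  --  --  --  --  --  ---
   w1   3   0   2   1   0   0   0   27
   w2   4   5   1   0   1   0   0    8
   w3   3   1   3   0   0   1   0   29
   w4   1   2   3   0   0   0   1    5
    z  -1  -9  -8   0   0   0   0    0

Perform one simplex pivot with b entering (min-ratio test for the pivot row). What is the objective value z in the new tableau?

Ratio test on column b — row 1: entry 0 ≤ 0; row 2: 8/5 = 8/5; row 3: 29/1 = 29; row 4: 5/2 = 5/2. Minimum is 8/5 at row 2 (w2 leaves); pivot element 5.
Pivot on row 2; the z-row RHS becomes 0 − (-9)·(8/5) = 72/5.

72/5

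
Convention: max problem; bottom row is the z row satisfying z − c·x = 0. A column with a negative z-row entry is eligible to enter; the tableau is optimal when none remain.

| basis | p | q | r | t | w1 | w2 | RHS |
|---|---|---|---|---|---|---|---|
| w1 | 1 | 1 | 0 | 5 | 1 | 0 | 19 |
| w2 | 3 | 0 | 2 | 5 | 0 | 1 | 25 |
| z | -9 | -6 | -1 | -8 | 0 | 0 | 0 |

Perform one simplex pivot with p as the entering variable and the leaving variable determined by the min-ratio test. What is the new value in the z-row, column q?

Ratio test on column p — row 1: 19/1 = 19; row 2: 25/3 = 25/3. Minimum is 25/3 at row 2 (w2 leaves); pivot element 3.
Divide row 2 by 3; eliminate column p from the other rows.
z-row update in column q: -6 − (-9)·0 = -6.

-6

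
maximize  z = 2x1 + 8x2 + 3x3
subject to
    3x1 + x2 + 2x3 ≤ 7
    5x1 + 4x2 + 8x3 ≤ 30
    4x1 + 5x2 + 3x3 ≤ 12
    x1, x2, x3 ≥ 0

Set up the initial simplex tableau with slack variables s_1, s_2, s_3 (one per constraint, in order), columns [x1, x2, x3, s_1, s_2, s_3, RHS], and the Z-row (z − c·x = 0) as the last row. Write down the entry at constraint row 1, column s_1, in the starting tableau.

1

Slack s_1 belongs to constraint 1; its column is the unit vector e_1, so the entry in row 1 is 1.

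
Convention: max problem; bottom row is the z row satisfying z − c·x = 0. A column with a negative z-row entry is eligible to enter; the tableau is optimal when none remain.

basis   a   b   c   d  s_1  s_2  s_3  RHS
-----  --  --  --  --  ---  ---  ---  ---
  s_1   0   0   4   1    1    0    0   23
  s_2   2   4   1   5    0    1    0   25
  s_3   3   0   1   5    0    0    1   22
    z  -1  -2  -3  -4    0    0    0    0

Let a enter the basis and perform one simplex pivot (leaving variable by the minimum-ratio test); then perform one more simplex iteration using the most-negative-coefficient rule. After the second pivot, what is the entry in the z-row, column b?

Ratio test on column a — row 1: entry 0 ≤ 0; row 2: 25/2 = 25/2; row 3: 22/3 = 22/3. Minimum is 22/3 at row 3 (s_3 leaves); pivot element 3.
Divide row 3 by 3; eliminate column a from the other rows.
Second iteration: most negative z-row entry is -8/3 in column c, so c enters.
Ratio test on column c — row 1: 23/4 = 23/4; row 2: (31/3)/(1/3) = 31; row 3: (22/3)/(1/3) = 22. Minimum is 23/4 at row 1 (s_1 leaves); pivot element 4.
Divide row 1 by 4; eliminate column c from the other rows.
After both pivots, the entry at the z-row, column b is -2.

-2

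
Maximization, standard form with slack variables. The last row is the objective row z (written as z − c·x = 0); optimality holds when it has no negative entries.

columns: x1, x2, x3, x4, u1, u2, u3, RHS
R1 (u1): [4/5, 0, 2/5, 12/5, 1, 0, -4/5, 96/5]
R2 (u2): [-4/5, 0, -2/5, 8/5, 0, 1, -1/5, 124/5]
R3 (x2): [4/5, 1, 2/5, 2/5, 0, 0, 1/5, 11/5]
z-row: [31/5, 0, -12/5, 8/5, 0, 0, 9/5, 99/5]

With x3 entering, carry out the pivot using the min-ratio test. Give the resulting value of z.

Ratio test on column x3 — row 1: (96/5)/(2/5) = 48; row 2: entry -2/5 ≤ 0; row 3: (11/5)/(2/5) = 11/2. Minimum is 11/2 at row 3 (x2 leaves); pivot element 2/5.
Pivot on row 3; the z-row RHS becomes 99/5 − (-12/5)·(11/2) = 33.

33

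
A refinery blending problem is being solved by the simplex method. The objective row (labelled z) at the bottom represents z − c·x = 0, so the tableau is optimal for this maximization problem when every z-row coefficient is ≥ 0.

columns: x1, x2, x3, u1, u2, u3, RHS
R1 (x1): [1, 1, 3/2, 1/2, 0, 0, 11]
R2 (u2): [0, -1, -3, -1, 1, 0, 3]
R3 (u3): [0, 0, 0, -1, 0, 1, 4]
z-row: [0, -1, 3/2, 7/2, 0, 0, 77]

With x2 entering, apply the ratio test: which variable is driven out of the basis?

x1

Column x2 entries and ratios — x1: 11/1 = 11; u2: -1 ≤ 0, skip; u3: 0 ≤ 0, skip.
Smallest ratio is 11 in the row of x1, so x1 leaves.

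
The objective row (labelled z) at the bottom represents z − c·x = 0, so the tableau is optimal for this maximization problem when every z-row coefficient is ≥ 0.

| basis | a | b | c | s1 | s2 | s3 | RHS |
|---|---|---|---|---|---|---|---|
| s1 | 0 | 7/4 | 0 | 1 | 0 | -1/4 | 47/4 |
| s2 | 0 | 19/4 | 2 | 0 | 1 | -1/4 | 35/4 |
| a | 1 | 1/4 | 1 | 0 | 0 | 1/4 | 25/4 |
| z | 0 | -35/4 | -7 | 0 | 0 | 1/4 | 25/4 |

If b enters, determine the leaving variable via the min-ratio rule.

s2

Column b entries and ratios — s1: (47/4)/(7/4) = 47/7; s2: (35/4)/(19/4) = 35/19; a: (25/4)/(1/4) = 25.
Smallest ratio is 35/19 in the row of s2, so s2 leaves.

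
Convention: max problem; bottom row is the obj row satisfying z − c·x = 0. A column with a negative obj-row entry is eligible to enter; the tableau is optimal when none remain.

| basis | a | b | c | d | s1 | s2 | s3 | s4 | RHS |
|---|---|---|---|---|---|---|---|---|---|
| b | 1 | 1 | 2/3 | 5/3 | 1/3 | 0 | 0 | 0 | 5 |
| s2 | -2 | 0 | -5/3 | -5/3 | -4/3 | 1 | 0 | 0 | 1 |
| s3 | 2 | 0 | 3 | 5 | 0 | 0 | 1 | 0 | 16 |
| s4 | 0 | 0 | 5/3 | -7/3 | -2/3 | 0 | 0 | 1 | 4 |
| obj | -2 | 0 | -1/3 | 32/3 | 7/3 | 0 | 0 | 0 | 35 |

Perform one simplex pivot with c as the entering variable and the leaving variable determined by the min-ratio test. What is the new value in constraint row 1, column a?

Ratio test on column c — row 1: 5/(2/3) = 15/2; row 2: entry -5/3 ≤ 0; row 3: 16/3 = 16/3; row 4: 4/(5/3) = 12/5. Minimum is 12/5 at row 4 (s4 leaves); pivot element 5/3.
Divide row 4 by 5/3; eliminate column c from the other rows.
Row 1 update in column a: 1 − (2/3)·0 = 1.

1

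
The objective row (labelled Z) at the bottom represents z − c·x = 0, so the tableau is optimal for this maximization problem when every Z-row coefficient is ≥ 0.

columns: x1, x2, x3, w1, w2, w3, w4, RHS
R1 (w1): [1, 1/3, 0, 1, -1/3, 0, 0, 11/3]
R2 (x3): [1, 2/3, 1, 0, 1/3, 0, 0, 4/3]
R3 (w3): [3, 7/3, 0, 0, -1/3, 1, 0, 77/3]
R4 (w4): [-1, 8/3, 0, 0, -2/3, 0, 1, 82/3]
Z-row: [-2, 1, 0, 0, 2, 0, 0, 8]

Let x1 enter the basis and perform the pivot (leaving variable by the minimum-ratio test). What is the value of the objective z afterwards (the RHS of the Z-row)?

Ratio test on column x1 — row 1: (11/3)/1 = 11/3; row 2: (4/3)/1 = 4/3; row 3: (77/3)/3 = 77/9; row 4: entry -1 ≤ 0. Minimum is 4/3 at row 2 (x3 leaves); pivot element 1.
Pivot on row 2; the Z-row RHS becomes 8 − (-2)·(4/3) = 32/3.

32/3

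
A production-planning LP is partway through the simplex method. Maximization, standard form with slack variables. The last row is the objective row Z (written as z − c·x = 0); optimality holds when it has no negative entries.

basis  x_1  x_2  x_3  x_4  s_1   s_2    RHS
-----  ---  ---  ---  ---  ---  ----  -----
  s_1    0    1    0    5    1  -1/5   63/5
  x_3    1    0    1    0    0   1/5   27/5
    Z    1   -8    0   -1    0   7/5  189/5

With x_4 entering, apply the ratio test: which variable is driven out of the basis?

Column x_4 entries and ratios — s_1: (63/5)/5 = 63/25; x_3: 0 ≤ 0, skip.
Smallest ratio is 63/25 in the row of s_1, so s_1 leaves.

s_1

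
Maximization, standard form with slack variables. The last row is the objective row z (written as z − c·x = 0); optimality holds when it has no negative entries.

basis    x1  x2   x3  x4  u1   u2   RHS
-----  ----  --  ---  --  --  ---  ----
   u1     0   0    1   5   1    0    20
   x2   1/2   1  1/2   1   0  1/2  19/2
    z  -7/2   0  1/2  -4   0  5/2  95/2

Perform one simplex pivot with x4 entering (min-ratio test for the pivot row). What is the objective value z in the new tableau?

Ratio test on column x4 — row 1: 20/5 = 4; row 2: (19/2)/1 = 19/2. Minimum is 4 at row 1 (u1 leaves); pivot element 5.
Pivot on row 1; the z-row RHS becomes 95/2 − (-4)·4 = 127/2.

127/2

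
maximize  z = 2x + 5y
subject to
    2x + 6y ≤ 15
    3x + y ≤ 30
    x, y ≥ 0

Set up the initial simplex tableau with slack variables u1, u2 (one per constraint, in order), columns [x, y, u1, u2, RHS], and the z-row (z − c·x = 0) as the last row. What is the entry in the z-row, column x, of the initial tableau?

-2

The z-row carries the negated objective coefficients: the x entry is -2.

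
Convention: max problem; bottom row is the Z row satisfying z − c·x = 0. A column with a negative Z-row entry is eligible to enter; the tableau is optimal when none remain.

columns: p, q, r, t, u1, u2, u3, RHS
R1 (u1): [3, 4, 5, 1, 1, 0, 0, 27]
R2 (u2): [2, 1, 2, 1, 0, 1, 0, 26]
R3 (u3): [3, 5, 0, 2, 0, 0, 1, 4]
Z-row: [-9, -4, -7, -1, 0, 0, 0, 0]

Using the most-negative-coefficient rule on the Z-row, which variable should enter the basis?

Negative Z-row entries: p: -9, q: -4, r: -7, t: -1.
The most negative is -9 in column p, so p enters.

p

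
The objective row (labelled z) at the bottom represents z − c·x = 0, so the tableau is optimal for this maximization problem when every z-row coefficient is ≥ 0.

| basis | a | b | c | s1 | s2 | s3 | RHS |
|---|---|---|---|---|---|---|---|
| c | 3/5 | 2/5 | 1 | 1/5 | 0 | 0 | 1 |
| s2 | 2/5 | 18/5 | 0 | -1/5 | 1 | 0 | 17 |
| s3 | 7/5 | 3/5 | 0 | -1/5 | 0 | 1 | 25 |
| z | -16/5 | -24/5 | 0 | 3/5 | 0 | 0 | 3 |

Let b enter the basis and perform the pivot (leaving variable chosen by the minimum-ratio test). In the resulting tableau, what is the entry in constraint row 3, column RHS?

47/2

Ratio test on column b — row 1: 1/(2/5) = 5/2; row 2: 17/(18/5) = 85/18; row 3: 25/(3/5) = 125/3. Minimum is 5/2 at row 1 (c leaves); pivot element 2/5.
Divide row 1 by 2/5; eliminate column b from the other rows.
Row 3 update in column RHS: 25 − (3/5)·(5/2) = 47/2.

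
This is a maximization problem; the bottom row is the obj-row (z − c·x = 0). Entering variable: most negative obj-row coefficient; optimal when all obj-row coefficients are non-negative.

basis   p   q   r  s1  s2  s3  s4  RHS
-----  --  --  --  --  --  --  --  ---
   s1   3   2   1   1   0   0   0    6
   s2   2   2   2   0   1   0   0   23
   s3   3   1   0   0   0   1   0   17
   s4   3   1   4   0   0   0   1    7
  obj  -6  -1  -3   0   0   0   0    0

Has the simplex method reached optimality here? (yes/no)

The obj-row has a negative entry -6 in column p, so it is not optimal.

no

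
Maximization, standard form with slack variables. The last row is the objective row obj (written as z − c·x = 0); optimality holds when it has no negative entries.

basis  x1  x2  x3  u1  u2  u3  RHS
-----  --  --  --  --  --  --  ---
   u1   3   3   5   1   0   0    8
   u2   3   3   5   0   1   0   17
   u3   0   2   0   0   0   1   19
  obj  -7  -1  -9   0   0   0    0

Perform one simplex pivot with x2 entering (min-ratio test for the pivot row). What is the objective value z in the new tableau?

Ratio test on column x2 — row 1: 8/3 = 8/3; row 2: 17/3 = 17/3; row 3: 19/2 = 19/2. Minimum is 8/3 at row 1 (u1 leaves); pivot element 3.
Pivot on row 1; the obj-row RHS becomes 0 − (-1)·(8/3) = 8/3.

8/3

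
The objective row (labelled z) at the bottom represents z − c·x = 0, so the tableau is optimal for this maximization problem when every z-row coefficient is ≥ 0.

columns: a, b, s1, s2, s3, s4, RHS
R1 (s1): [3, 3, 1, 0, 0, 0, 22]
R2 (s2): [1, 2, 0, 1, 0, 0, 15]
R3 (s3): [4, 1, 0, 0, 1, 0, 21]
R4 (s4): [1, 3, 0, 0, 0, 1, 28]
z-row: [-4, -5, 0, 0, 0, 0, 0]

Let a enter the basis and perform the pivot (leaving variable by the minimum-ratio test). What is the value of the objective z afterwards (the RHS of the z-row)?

Ratio test on column a — row 1: 22/3 = 22/3; row 2: 15/1 = 15; row 3: 21/4 = 21/4; row 4: 28/1 = 28. Minimum is 21/4 at row 3 (s3 leaves); pivot element 4.
Pivot on row 3; the z-row RHS becomes 0 − (-4)·(21/4) = 21.

21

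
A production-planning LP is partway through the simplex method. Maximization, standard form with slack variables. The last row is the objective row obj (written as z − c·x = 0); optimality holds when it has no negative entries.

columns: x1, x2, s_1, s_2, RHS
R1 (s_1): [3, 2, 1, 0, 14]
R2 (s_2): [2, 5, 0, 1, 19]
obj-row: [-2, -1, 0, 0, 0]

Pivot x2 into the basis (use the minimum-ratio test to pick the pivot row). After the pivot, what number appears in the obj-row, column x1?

-8/5

Ratio test on column x2 — row 1: 14/2 = 7; row 2: 19/5 = 19/5. Minimum is 19/5 at row 2 (s_2 leaves); pivot element 5.
Divide row 2 by 5; eliminate column x2 from the other rows.
obj-row update in column x1: -2 − (-1)·(2/5) = -8/5.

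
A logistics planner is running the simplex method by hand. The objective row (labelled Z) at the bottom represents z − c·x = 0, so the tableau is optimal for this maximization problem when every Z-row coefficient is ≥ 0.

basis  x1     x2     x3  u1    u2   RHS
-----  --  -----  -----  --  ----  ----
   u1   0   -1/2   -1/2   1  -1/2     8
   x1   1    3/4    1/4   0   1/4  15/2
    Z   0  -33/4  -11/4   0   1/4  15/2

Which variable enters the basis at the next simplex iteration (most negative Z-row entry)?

Negative Z-row entries: x2: -33/4, x3: -11/4.
The most negative is -33/4 in column x2, so x2 enters.

x2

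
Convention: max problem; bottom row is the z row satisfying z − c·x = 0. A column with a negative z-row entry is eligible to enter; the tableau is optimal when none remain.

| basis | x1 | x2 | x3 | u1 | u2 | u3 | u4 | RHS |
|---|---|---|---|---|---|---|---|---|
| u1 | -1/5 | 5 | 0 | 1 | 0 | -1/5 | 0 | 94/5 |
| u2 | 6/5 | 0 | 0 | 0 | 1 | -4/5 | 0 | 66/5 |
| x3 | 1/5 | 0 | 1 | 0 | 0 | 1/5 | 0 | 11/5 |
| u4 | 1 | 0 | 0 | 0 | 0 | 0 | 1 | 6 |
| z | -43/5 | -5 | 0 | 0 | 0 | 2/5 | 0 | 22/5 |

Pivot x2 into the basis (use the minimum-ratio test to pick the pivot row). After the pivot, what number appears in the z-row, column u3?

1/5

Ratio test on column x2 — row 1: (94/5)/5 = 94/25; row 2: entry 0 ≤ 0; row 3: entry 0 ≤ 0; row 4: entry 0 ≤ 0. Minimum is 94/25 at row 1 (u1 leaves); pivot element 5.
Divide row 1 by 5; eliminate column x2 from the other rows.
z-row update in column u3: 2/5 − (-5)·(-1/25) = 1/5.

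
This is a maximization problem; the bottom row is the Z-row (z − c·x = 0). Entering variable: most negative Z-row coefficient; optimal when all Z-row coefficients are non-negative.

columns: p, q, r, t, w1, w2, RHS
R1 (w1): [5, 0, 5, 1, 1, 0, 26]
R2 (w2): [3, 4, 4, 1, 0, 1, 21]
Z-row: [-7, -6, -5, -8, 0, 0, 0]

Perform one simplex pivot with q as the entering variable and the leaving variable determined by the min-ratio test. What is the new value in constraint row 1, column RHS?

Ratio test on column q — row 1: entry 0 ≤ 0; row 2: 21/4 = 21/4. Minimum is 21/4 at row 2 (w2 leaves); pivot element 4.
Divide row 2 by 4; eliminate column q from the other rows.
Row 1 update in column RHS: 26 − 0·(21/4) = 26.

26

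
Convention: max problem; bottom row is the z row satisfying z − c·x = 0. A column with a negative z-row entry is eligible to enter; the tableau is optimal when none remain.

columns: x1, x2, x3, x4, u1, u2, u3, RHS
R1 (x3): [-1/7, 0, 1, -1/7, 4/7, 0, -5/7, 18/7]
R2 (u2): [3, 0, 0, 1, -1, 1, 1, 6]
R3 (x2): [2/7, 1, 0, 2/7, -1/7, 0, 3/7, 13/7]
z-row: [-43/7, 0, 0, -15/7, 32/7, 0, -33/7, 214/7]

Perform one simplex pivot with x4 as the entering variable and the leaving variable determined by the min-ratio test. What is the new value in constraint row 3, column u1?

Ratio test on column x4 — row 1: entry -1/7 ≤ 0; row 2: 6/1 = 6; row 3: (13/7)/(2/7) = 13/2. Minimum is 6 at row 2 (u2 leaves); pivot element 1.
Divide row 2 by 1; eliminate column x4 from the other rows.
Row 3 update in column u1: -1/7 − (2/7)·(-1) = 1/7.

1/7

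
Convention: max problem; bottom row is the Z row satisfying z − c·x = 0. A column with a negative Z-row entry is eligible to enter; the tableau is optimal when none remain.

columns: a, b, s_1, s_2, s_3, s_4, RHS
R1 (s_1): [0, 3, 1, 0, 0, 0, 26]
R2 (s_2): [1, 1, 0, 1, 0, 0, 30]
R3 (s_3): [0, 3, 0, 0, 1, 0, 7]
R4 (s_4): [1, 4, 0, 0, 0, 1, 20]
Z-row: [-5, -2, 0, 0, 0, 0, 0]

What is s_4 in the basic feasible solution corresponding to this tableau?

20

s_4 is basic (row 4); its value is the RHS of that row, 20.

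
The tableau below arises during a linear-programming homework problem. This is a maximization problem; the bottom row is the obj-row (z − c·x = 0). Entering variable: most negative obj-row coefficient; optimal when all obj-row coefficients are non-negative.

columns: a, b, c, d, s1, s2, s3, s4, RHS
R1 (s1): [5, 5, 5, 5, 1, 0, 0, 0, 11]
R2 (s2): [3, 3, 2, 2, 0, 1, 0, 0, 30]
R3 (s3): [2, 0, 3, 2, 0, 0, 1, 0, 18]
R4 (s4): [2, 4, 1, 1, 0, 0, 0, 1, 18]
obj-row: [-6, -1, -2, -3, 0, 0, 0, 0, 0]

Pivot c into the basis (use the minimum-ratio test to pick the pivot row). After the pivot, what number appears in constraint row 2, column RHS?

128/5

Ratio test on column c — row 1: 11/5 = 11/5; row 2: 30/2 = 15; row 3: 18/3 = 6; row 4: 18/1 = 18. Minimum is 11/5 at row 1 (s1 leaves); pivot element 5.
Divide row 1 by 5; eliminate column c from the other rows.
Row 2 update in column RHS: 30 − 2·(11/5) = 128/5.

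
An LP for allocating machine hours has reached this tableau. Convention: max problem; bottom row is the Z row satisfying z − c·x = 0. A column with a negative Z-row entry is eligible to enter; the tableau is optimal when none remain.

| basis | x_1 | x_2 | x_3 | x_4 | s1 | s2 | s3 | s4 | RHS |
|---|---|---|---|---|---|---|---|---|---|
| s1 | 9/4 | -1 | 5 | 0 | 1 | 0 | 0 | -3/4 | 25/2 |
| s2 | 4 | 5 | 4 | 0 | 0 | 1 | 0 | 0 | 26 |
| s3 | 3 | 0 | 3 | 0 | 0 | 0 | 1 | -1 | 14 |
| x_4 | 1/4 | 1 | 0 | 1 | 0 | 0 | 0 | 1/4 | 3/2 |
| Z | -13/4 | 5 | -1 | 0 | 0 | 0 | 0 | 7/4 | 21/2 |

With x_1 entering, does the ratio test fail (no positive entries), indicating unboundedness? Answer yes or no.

no

Column x_1 has positive entries in row(s) 1, 2, 3, 4, so the ratio test bounds it — not unbounded.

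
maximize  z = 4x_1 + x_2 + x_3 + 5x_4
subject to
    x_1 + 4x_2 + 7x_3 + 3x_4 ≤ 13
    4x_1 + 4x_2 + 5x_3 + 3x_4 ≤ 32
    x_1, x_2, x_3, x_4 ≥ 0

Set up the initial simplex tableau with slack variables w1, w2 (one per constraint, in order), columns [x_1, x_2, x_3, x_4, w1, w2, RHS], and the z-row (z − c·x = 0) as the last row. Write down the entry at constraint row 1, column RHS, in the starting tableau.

13

The RHS of constraint 1 is b_1 = 13.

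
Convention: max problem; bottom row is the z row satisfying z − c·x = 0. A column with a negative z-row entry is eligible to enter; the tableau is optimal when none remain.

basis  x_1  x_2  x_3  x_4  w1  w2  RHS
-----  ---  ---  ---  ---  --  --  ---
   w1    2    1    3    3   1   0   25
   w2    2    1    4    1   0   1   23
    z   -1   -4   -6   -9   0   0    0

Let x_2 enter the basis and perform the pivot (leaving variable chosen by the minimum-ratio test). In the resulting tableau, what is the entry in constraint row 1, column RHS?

Ratio test on column x_2 — row 1: 25/1 = 25; row 2: 23/1 = 23. Minimum is 23 at row 2 (w2 leaves); pivot element 1.
Divide row 2 by 1; eliminate column x_2 from the other rows.
Row 1 update in column RHS: 25 − 1·23 = 2.

2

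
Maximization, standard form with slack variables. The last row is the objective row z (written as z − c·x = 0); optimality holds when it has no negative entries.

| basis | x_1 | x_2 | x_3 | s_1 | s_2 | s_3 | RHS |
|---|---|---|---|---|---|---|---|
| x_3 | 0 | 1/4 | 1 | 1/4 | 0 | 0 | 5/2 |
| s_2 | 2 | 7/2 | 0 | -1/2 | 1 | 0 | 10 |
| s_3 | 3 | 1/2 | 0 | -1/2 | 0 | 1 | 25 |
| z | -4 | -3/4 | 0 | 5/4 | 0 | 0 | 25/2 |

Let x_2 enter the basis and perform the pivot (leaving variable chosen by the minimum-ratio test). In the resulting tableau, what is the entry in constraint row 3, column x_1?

Ratio test on column x_2 — row 1: (5/2)/(1/4) = 10; row 2: 10/(7/2) = 20/7; row 3: 25/(1/2) = 50. Minimum is 20/7 at row 2 (s_2 leaves); pivot element 7/2.
Divide row 2 by 7/2; eliminate column x_2 from the other rows.
Row 3 update in column x_1: 3 − (1/2)·(4/7) = 19/7.

19/7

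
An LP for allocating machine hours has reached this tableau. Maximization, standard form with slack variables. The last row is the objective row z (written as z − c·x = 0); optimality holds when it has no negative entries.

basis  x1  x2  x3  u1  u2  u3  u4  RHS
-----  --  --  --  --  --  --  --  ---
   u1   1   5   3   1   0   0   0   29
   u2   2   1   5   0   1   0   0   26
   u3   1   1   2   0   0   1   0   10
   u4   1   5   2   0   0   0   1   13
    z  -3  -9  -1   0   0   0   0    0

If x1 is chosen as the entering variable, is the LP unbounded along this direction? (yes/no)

no

Column x1 has positive entries in row(s) 1, 2, 3, 4, so the ratio test bounds it — not unbounded.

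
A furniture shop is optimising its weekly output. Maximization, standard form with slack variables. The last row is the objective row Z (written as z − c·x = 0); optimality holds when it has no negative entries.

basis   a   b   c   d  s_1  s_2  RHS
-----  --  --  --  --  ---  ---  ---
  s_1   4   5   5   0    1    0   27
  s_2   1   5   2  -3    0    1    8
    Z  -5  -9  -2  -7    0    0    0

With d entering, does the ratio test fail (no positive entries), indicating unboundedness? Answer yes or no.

Every constraint-row entry in column d is ≤ 0, so increasing d is unbounded.

yes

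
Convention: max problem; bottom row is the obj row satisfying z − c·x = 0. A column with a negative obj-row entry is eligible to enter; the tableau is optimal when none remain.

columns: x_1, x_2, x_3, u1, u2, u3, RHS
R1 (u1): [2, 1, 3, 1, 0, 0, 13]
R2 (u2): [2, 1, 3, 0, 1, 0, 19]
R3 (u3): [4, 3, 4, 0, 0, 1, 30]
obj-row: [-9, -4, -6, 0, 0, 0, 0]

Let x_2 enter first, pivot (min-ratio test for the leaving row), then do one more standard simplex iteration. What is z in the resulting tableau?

113/2

Ratio test on column x_2 — row 1: 13/1 = 13; row 2: 19/1 = 19; row 3: 30/3 = 10. Minimum is 10 at row 3 (u3 leaves); pivot element 3.
Pivot on row 3; the obj-row RHS becomes 0 − (-4)·10 = 40.
Next entering variable (most negative obj-row entry -11/3): x_1.
Ratio test on column x_1 — row 1: 3/(2/3) = 9/2; row 2: 9/(2/3) = 27/2; row 3: 10/(4/3) = 15/2. Minimum is 9/2 at row 1 (u1 leaves); pivot element 2/3.
After the second pivot the obj-row RHS is 40 − (-11/3)·(9/2) = 113/2.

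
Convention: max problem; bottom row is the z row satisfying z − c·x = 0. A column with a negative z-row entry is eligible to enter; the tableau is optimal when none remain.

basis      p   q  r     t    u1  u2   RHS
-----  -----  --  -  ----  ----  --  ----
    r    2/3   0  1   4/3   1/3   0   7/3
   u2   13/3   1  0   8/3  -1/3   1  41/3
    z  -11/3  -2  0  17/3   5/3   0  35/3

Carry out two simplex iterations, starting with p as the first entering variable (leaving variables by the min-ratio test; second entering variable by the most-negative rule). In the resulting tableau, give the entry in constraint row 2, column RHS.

41/3

Ratio test on column p — row 1: (7/3)/(2/3) = 7/2; row 2: (41/3)/(13/3) = 41/13. Minimum is 41/13 at row 2 (u2 leaves); pivot element 13/3.
Divide row 2 by 13/3; eliminate column p from the other rows.
Second iteration: most negative z-row entry is -15/13 in column q, so q enters.
Ratio test on column q — row 1: entry -2/13 ≤ 0; row 2: (41/13)/(3/13) = 41/3. Minimum is 41/3 at row 2 (p leaves); pivot element 3/13.
Divide row 2 by 3/13; eliminate column q from the other rows.
After both pivots, the entry at constraint row 2, column RHS is 41/3.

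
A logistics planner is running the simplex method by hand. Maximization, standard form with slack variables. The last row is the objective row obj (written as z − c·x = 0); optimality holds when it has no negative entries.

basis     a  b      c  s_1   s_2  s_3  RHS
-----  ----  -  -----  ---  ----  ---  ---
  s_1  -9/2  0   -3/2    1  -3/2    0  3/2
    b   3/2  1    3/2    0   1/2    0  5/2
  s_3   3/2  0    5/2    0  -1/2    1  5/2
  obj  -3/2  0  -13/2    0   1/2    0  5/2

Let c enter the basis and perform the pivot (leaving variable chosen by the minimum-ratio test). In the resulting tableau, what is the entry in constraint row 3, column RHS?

1

Ratio test on column c — row 1: entry -3/2 ≤ 0; row 2: (5/2)/(3/2) = 5/3; row 3: (5/2)/(5/2) = 1. Minimum is 1 at row 3 (s_3 leaves); pivot element 5/2.
Divide row 3 by 5/2; eliminate column c from the other rows.
In the new row 3, the RHS entry is the old entry divided by the pivot: (5/2)/(5/2) = 1.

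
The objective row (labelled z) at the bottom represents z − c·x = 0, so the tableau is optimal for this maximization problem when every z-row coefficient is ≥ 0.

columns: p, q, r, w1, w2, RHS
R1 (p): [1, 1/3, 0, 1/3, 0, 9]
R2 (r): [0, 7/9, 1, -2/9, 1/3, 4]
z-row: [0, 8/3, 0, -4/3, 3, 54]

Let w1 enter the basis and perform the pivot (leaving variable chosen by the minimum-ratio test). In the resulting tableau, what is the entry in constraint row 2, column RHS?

Ratio test on column w1 — row 1: 9/(1/3) = 27; row 2: entry -2/9 ≤ 0. Minimum is 27 at row 1 (p leaves); pivot element 1/3.
Divide row 1 by 1/3; eliminate column w1 from the other rows.
Row 2 update in column RHS: 4 − (-2/9)·27 = 10.

10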